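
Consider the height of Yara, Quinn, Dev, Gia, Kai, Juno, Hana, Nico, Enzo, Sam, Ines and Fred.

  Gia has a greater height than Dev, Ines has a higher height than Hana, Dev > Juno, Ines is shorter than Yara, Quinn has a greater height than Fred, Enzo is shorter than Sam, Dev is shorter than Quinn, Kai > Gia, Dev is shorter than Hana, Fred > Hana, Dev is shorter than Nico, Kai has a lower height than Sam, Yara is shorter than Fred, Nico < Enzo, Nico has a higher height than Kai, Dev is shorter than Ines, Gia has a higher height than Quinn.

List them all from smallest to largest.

Each adjacent pair is fixed by a given relation: Juno < Dev; Dev < Hana; Hana < Ines; Ines < Yara; Yara < Fred; Fred < Quinn; Quinn < Gia; Gia < Kai; Kai < Nico; Nico < Enzo; Enzo < Sam. Chaining them end to end gives the full order.

Juno < Dev < Hana < Ines < Yara < Fred < Quinn < Gia < Kai < Nico < Enzo < Sam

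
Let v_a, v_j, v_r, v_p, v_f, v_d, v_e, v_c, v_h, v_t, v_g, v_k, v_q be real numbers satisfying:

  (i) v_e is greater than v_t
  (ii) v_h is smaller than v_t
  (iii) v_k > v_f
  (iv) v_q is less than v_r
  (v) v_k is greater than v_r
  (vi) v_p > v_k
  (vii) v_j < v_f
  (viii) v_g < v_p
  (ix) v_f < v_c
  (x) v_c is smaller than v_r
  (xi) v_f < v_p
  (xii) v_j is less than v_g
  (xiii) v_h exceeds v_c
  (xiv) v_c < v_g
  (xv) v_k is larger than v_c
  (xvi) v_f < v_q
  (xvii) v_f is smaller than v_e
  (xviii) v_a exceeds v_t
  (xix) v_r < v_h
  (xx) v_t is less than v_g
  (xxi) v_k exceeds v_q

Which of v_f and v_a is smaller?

v_f

v_f < v_c and v_c < v_r give v_f < v_r.
Then v_r < v_h extends the chain to v_h.
With v_h < v_t: v_f < v_c < v_r < v_h < v_t.
Then v_t < v_a extends the chain to v_a.
So v_f < v_a; v_f is the smaller of the two.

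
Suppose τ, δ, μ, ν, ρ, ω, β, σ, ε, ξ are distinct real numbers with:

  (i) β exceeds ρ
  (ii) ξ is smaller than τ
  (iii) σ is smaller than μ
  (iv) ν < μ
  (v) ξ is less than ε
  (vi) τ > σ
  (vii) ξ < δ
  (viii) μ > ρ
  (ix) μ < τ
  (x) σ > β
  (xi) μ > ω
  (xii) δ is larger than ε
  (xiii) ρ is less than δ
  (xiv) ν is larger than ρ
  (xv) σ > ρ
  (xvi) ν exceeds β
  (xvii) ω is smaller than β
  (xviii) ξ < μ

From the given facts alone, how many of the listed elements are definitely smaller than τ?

7

Directly below τ: σ, ξ, μ.
One step further: ω, ρ, β, ν (7 so far).
No other element is forced below τ by the given relations, so the count is 7.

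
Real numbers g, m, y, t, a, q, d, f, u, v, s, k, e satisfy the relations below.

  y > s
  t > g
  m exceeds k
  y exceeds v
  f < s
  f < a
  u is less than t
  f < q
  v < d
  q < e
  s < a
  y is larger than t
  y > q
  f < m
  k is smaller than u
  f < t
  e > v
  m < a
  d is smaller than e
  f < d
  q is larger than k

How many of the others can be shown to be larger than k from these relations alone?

7

Directly above k: m, u, q.
One step further: t, y, e, a (7 so far).
No other element is forced above k by the given relations, so the count is 7.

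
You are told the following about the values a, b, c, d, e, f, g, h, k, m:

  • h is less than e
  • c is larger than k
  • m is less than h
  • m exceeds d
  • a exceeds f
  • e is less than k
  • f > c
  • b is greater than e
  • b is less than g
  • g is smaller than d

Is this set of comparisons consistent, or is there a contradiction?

inconsistent

Chaining the given relations yields b < g < d < m < h < e, so b < e. But one relation states e < b. These cannot both hold.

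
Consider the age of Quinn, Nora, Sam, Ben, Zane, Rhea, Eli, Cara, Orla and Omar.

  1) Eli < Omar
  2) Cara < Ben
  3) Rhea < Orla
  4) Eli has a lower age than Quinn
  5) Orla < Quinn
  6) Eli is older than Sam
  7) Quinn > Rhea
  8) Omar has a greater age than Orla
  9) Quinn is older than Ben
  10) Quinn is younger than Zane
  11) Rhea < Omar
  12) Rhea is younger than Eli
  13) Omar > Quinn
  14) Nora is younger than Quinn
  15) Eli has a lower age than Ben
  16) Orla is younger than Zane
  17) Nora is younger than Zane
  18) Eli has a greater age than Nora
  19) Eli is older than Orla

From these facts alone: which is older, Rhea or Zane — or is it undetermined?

Zane

Chaining the given relations: Rhea < Orla < Eli < Quinn < Zane.
So Zane is older.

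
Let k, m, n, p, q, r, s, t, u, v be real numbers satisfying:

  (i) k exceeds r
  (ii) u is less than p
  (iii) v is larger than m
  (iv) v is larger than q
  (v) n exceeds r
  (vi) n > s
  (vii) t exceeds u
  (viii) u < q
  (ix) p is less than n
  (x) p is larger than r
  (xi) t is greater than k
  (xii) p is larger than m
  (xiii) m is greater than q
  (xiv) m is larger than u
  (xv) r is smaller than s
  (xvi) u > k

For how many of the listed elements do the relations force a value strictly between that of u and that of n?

3

The relations place u below n. An element lies strictly between them when it is forced above u and also forced below n.
Above u: {q, m, p, t, v}. Below n: {r, k, s, q, m, p}.
Intersection: {q, m, p} — 3.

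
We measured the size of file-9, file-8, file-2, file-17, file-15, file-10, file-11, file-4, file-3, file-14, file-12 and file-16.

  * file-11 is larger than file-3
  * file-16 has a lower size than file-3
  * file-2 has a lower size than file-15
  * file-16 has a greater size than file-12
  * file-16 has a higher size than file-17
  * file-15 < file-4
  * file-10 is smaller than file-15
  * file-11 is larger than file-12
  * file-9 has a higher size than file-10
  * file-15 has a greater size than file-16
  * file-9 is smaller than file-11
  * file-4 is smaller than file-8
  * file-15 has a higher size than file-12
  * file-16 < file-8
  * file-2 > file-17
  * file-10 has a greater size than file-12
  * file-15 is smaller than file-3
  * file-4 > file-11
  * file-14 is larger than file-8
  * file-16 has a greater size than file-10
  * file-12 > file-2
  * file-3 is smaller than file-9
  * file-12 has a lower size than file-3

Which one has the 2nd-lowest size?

The consecutive relations fix a unique order: file-17 < file-2 < file-12 < file-10 < file-16 < file-15 < file-3 < file-9 < file-11 < file-4 < file-8 < file-14.
The 2nd smallest is file-2.

file-2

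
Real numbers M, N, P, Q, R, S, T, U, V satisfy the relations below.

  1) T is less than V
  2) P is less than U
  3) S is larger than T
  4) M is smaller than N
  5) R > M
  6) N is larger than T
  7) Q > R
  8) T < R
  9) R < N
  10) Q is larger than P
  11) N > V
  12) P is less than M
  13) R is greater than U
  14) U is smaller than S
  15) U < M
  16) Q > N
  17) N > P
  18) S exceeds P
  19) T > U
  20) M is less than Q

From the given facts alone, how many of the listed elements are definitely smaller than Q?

From Q the given relations immediately reach P, M, R, N.
From those, U, T, V — 7 in total.
Nothing else is reachable below Q; 7 in all.

7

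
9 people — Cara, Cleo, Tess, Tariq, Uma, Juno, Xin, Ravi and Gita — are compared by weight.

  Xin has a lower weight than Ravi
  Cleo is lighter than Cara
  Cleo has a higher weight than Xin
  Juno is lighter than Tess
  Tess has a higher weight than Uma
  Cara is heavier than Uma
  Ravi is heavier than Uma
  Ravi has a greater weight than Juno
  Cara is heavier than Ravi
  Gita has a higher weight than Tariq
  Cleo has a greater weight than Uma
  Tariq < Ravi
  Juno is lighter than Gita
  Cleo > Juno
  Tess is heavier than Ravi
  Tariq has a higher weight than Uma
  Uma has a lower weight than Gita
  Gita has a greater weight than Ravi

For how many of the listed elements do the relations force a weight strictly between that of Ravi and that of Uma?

The relations place Uma below Ravi. An element lies strictly between them when it is forced above Uma and also forced below Ravi.
Above Uma: {Tariq, Cleo, Gita, Cara, Tess}. Below Ravi: {Tariq, Juno, Xin}.
Intersection: {Tariq} — 1.

1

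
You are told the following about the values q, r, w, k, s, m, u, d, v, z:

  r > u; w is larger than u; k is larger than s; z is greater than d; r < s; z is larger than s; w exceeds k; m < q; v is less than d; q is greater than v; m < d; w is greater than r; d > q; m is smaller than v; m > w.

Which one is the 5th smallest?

The consecutive relations fix a unique order: u < r < s < k < w < m < v < q < d < z.
The 5th smallest is w.

w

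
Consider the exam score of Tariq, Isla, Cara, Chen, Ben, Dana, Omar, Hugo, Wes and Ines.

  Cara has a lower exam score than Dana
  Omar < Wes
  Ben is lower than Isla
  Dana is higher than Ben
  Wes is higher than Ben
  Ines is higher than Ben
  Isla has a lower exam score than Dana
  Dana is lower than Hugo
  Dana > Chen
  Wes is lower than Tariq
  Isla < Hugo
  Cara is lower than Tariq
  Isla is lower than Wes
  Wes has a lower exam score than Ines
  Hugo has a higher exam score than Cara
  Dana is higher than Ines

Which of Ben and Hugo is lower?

Ben < Isla < Wes < Ines < Dana < Hugo, by transitivity through Isla, Wes, Ines, Dana.
So Ben < Hugo; Ben is the lower of the two.

Ben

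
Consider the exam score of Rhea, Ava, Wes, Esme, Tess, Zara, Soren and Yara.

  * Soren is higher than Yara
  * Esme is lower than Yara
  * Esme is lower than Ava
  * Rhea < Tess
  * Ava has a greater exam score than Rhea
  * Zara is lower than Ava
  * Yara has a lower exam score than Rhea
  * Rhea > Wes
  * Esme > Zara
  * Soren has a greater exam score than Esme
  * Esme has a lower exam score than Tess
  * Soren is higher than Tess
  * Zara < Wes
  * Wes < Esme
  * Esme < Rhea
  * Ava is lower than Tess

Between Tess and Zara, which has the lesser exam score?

Link the given pairs in sequence: Zara < Wes; Wes < Esme; Esme < Yara; Yara < Rhea; Rhea < Ava; Ava < Tess.
Chaining these gives Zara < Wes < Esme < Yara < Rhea < Ava < Tess.
So Zara < Tess; Zara is the lower of the two.

Zara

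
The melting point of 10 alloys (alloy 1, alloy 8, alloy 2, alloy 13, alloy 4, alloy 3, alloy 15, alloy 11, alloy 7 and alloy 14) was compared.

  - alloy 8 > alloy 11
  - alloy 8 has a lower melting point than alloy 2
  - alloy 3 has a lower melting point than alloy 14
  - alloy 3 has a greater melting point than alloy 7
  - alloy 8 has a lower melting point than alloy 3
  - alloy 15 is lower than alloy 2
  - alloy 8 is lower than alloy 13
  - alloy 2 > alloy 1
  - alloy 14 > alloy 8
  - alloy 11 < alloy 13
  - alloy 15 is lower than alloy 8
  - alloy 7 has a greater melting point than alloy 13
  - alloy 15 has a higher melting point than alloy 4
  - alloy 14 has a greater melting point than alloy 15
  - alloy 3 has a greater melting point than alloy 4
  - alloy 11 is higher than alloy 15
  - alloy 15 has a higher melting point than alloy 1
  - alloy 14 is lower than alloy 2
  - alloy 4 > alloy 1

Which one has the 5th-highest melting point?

alloy 13

Chaining the given pairs: alloy 1 < alloy 4 < alloy 15 < alloy 11 < alloy 8 < alloy 13 < alloy 7 < alloy 3 < alloy 14 < alloy 2.
Counting 5 from the largest end gives alloy 13.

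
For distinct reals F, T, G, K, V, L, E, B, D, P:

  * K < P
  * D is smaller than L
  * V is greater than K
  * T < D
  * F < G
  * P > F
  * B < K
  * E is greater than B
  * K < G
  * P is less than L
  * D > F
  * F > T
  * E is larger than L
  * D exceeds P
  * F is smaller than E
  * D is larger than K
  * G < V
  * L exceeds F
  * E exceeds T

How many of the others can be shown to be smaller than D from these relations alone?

5

From D the given relations immediately reach T, F, K, P.
From those, B — 5 in total.
Nothing else is reachable below D; 5 in all.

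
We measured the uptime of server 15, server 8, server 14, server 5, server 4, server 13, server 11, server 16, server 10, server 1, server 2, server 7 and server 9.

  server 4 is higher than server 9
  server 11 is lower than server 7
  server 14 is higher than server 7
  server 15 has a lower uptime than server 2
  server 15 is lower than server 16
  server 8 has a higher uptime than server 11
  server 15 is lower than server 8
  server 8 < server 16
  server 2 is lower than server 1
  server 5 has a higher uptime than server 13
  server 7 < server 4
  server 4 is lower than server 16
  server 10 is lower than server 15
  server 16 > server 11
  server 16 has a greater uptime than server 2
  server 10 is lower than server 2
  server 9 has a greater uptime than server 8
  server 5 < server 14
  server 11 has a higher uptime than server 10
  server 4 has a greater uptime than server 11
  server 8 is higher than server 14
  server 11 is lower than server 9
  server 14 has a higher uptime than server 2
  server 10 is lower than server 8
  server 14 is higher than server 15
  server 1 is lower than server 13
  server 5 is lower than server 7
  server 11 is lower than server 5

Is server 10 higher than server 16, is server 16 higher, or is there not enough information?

server 10 < server 15 and server 15 < server 2 give server 10 < server 2.
With server 2 < server 1: server 10 < server 15 < server 2 < server 1.
Then server 1 < server 13 extends the chain to server 13.
With server 13 < server 5: server 10 < server 15 < server 2 < server 1 < server 13 < server 5.
Then server 5 < server 7 extends the chain to server 7.
With server 7 < server 14: server 10 < server 15 < server 2 < server 1 < server 13 < server 5 < server 7 < server 14.
Then server 14 < server 8 extends the chain to server 8.
With server 8 < server 9: server 10 < server 15 < server 2 < server 1 < server 13 < server 5 < server 7 < server 14 < server 8 < server 9.
Then server 9 < server 4 extends the chain to server 4.
Then server 4 < server 16 extends the chain to server 16.
So server 16 is higher.

server 16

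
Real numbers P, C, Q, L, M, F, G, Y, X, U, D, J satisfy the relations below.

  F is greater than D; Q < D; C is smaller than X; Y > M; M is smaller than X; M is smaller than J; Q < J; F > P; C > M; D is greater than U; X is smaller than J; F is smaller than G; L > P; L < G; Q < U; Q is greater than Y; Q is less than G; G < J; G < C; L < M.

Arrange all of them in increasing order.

The consecutive links are each given: P < L; L < M; M < Y; Y < Q; Q < U; U < D; D < F; F < G; G < C; C < X; X < J.

P < L < M < Y < Q < U < D < F < G < C < X < J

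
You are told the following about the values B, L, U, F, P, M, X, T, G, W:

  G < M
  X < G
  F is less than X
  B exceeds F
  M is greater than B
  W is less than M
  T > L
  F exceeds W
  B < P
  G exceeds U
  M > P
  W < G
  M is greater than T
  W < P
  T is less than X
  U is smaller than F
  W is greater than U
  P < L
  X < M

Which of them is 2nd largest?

Piecing the relations together gives one ordering: U < W < F < B < P < L < T < X < G < M.
The 2nd largest is G.

G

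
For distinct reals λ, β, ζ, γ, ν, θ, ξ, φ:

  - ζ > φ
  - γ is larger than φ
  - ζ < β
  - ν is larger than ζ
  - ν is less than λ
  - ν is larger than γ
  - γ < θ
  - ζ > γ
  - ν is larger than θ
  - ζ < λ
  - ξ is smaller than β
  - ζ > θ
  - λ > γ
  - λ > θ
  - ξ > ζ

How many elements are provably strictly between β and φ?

4

Chaining upward from φ reaches: γ, θ, ζ, ν, ξ, λ.
Chaining downward from β reaches: γ, θ, ζ, ξ.
Strictly between φ and β are those in both lists: γ, θ, ζ, ξ — 4 elements.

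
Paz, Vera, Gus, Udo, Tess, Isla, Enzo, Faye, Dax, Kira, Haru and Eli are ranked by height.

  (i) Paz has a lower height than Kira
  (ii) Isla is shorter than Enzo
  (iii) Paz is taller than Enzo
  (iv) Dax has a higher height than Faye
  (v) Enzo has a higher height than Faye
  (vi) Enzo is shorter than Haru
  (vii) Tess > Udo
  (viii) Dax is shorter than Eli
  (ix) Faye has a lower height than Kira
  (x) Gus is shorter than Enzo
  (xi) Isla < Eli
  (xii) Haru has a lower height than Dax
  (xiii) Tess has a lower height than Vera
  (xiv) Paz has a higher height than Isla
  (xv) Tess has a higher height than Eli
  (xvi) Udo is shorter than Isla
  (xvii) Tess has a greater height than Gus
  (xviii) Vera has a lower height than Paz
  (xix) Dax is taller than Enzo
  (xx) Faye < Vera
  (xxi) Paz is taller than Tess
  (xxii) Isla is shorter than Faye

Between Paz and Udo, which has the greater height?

Following the relations from Udo: Udo < Isla < Faye < Enzo < Haru < Dax < Eli < Tess < Vera < Paz.
So Udo < Paz; Paz is the taller of the two.

Paz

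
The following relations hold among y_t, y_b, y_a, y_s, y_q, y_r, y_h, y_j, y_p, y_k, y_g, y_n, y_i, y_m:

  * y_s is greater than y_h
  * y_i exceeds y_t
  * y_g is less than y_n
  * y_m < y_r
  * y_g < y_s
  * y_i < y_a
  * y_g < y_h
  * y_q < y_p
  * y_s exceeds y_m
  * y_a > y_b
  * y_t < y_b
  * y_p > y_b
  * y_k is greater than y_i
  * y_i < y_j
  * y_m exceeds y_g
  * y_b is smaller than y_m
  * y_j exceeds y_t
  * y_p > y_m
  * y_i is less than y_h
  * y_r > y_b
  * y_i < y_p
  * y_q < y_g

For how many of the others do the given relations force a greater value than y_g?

6

Directly above y_g: y_m, y_h, y_s, y_n.
One step further: y_r, y_p (6 so far).
No other element is forced above y_g by the given relations, so the count is 6.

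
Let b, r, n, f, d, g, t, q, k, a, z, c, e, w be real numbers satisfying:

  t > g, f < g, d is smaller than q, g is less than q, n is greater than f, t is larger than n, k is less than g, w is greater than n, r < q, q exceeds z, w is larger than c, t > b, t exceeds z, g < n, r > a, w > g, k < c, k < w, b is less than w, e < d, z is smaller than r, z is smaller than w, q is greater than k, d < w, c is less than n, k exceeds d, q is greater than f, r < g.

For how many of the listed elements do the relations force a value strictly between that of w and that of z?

3

The relations place z below w. An element lies strictly between them when it is forced above z and also forced below w.
Above z: {r, g, n, t, q}. Below w: {e, d, a, r, f, b, k, g, c, n}.
Intersection: {r, g, n} — 3.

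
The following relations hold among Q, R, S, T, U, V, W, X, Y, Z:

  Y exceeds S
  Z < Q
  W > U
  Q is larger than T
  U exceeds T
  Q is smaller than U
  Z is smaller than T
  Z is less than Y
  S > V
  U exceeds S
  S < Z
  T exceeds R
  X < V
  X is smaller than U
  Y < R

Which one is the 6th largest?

Piecing the relations together gives one ordering: X < V < S < Z < Y < R < T < Q < U < W.
Counting 6 from the largest end gives Y.

Y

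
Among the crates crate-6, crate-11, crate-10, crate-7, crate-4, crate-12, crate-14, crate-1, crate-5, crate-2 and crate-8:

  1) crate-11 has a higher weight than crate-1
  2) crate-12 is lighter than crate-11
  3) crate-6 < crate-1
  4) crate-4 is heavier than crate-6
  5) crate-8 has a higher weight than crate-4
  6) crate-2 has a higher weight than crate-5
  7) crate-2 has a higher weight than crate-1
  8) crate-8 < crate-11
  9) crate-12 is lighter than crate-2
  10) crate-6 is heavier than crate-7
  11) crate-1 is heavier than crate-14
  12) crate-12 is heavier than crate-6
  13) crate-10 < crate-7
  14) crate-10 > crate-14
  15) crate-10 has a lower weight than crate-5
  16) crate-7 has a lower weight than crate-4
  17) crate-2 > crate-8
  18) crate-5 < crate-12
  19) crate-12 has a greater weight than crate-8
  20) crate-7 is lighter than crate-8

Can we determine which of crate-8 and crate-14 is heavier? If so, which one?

crate-8

crate-14 < crate-10 < crate-7 < crate-6 < crate-4 < crate-8, by transitivity through crate-10, crate-7, crate-6, crate-4.
So crate-8 is heavier.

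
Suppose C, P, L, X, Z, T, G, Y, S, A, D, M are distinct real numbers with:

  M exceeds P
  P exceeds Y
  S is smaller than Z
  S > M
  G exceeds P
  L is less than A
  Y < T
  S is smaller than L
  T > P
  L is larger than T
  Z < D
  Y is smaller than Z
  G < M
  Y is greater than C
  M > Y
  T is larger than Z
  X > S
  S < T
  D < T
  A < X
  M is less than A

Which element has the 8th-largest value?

Chaining the given pairs: C < Y < P < G < M < S < Z < D < T < L < A < X.
The 8th largest is M.

M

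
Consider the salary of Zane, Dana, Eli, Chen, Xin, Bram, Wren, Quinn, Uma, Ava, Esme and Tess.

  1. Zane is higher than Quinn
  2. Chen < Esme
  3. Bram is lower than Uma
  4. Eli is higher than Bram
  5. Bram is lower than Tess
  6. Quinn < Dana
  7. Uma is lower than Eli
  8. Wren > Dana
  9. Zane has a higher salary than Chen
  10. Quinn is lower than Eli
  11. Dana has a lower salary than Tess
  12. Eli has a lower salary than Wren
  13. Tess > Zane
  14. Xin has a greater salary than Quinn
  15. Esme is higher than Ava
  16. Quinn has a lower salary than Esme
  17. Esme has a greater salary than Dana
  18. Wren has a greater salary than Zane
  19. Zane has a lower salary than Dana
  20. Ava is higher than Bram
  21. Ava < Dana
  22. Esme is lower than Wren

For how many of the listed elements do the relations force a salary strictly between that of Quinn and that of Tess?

The relations place Quinn below Tess. An element lies strictly between them when it is forced above Quinn and also forced below Tess.
Above Quinn: {Zane, Xin, Dana, Esme, Eli, Wren}. Below Tess: {Bram, Chen, Zane, Ava, Dana}.
Intersection: {Zane, Dana} — 2.

2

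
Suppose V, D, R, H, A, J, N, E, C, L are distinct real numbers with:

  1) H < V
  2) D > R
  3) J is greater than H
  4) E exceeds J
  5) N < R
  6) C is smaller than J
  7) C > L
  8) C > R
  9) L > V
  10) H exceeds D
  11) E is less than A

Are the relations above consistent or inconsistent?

The single ordering N < R < D < H < V < L < C < J < E < A satisfies every listed relation, so no contradiction arises.

consistent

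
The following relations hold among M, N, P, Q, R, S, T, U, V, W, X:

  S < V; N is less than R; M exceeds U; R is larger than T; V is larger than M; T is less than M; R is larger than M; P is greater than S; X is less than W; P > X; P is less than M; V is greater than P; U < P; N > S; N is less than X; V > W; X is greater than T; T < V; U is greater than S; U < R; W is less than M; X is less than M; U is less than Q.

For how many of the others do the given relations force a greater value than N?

6

From N the given relations immediately reach X, R.
From those, P, W, M — 5 in total.
From those, V — 6 in total.
No other element is forced above N by the given relations, so the count is 6.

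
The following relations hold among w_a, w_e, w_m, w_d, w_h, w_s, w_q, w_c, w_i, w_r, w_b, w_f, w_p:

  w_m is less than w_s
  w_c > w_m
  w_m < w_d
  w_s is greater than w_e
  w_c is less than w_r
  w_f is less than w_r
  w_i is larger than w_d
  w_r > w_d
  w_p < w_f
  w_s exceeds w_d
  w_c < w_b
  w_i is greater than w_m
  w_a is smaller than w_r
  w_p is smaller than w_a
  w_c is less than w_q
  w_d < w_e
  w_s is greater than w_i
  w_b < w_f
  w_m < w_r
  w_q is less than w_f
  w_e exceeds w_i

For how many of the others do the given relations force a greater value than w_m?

9

The elements the relations force above w_m are w_c, w_d, w_i, w_e, w_b, w_q, w_f, w_s, w_r — no chain reaches any other.
That is 9.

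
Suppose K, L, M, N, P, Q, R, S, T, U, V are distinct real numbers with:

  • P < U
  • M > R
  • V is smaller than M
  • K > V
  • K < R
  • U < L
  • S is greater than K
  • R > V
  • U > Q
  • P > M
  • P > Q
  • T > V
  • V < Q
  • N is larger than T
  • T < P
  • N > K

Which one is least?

Chaining upward from V: directly above it, K, T, R, M, Q; then S, P, U, N; then L.
That covers every other element, and nothing is given below V, so V is the least.

V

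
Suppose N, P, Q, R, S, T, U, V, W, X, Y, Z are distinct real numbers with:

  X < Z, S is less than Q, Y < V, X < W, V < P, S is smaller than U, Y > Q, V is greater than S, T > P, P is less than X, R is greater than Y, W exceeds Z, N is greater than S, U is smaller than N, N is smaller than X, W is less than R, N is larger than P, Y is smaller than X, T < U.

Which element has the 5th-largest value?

Chaining the given pairs: S < Q < Y < V < P < T < U < N < X < Z < W < R.
The 5th largest is N.

N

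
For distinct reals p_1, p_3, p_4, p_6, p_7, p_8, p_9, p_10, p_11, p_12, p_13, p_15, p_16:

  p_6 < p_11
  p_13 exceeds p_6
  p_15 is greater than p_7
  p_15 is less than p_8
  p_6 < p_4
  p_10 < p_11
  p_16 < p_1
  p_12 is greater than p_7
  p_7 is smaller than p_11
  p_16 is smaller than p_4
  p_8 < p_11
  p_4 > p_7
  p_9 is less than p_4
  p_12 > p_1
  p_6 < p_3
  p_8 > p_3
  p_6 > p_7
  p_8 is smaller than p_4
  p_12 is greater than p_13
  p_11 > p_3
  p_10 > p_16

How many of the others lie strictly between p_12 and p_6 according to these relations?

1

Chaining upward from p_6 reaches: p_3, p_8, p_4, p_13, p_11.
Chaining downward from p_12 reaches: p_7, p_16, p_1, p_13.
Strictly between p_6 and p_12 are those in both lists: p_13 — 1 element.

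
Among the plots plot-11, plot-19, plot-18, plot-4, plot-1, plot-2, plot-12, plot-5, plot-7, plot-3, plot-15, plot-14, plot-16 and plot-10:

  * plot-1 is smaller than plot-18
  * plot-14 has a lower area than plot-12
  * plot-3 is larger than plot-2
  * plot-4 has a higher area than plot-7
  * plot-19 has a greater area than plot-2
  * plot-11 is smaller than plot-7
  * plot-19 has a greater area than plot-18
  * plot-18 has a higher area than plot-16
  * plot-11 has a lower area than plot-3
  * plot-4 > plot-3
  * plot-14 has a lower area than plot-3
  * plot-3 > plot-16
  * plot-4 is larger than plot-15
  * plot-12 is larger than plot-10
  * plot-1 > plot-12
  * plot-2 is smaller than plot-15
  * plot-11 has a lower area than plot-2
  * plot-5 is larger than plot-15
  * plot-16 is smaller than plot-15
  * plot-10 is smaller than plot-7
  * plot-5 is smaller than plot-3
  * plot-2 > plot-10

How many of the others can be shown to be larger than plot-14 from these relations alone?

6

From plot-14 the given relations immediately reach plot-12, plot-3.
From those, plot-1, plot-4 — 4 in total.
From those, plot-18 — 5 in total.
From those, plot-19 — 6 in total.
Nothing else is reachable above plot-14; 6 in all.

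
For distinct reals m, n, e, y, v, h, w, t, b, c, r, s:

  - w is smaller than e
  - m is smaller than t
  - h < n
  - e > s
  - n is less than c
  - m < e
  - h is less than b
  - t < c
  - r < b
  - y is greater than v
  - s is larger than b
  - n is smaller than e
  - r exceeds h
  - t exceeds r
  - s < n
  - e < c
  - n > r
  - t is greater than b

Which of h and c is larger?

h < r < b < s < n < e < c, by transitivity through r, b, s, n, e.
So h < c; c is the larger of the two.

c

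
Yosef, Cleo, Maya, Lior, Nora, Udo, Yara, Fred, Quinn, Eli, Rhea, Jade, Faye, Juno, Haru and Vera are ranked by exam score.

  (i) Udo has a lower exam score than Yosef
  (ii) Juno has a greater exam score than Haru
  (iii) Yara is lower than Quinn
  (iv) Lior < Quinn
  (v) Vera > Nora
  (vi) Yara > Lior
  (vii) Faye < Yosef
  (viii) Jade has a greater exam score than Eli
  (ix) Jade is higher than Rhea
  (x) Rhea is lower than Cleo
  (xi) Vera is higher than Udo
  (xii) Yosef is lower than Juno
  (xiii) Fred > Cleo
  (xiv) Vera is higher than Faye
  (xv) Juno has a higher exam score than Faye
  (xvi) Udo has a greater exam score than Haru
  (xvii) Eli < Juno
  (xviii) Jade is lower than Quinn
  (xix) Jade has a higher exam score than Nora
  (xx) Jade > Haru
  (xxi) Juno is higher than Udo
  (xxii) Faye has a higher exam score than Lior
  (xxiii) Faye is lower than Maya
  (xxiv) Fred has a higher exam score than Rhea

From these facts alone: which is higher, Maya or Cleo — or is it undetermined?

Following every chain through Cleo: above Cleo we get Fred; below Cleo we get Rhea.
Maya is not reached, and no chain runs the other way from Maya to Cleo.
So the given relations leave the order of Cleo and Maya undetermined.

undetermined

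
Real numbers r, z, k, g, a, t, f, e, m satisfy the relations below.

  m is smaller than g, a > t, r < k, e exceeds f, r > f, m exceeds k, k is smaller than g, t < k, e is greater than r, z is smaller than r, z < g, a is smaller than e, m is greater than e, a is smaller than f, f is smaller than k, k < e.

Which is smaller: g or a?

a < f and f < r give a < r.
With r < k: a < f < r < k.
With k < e: a < f < r < k < e.
With e < m: a < f < r < k < e < m.
With m < g: a < f < r < k < e < m < g.
So a < g; a is the smaller of the two.

a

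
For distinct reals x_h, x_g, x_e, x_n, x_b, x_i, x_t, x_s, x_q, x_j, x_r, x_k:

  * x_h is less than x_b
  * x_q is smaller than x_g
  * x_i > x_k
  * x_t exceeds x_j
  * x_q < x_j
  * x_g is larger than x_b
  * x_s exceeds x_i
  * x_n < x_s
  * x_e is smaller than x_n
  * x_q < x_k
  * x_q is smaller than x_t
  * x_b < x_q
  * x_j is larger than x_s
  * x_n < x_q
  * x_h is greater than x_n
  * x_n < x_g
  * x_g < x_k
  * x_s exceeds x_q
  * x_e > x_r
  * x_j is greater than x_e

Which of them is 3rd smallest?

Piecing the relations together gives one ordering: x_r < x_e < x_n < x_h < x_b < x_q < x_g < x_k < x_i < x_s < x_j < x_t.
Counting 3 from the smallest end gives x_n.

x_n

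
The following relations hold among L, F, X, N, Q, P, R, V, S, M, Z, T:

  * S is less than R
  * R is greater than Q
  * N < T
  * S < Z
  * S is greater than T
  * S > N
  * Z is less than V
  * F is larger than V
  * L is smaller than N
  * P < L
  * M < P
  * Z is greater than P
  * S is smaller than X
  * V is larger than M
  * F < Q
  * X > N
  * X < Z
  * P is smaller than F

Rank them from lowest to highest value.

M < P < L < N < T < S < X < Z < V < F < Q < R

Nothing is placed below M, so it is least; from there M < P; P < L; L < N; N < T; T < S; S < X; X < Z; Z < V; V < F; F < Q; Q < R, each given directly.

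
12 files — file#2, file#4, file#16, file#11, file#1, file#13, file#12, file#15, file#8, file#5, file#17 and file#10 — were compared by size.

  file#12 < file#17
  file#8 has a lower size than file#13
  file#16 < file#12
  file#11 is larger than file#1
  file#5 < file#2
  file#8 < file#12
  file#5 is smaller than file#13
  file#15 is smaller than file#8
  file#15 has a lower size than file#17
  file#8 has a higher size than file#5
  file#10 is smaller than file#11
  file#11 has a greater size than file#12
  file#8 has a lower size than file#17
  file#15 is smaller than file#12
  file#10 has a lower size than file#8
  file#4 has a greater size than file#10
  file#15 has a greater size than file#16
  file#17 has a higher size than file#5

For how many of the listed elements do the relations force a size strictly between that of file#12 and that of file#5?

Chaining upward from file#5 reaches: file#8, file#2, file#13, file#11, file#17.
Chaining downward from file#12 reaches: file#16, file#10, file#15, file#8.
Strictly between file#5 and file#12 are those in both lists: file#8 — 1 element.

1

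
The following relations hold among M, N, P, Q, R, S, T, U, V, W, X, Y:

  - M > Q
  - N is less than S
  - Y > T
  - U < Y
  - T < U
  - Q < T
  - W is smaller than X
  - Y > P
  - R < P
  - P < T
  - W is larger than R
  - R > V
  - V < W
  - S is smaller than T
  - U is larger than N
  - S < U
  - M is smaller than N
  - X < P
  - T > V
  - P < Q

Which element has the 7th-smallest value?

M

Chaining the given pairs: V < R < W < X < P < Q < M < N < S < T < U < Y.
The 7th smallest is M.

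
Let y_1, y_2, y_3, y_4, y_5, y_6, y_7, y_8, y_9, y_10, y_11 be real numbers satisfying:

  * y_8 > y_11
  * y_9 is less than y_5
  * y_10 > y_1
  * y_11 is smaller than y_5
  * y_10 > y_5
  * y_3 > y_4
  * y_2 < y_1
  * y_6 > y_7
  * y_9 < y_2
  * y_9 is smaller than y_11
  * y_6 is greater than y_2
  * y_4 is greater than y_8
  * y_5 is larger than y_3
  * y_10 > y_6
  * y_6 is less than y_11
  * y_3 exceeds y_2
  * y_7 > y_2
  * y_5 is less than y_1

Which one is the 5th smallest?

Chaining the given pairs: y_9 < y_2 < y_7 < y_6 < y_11 < y_8 < y_4 < y_3 < y_5 < y_1 < y_10.
The 5th smallest is y_11.

y_11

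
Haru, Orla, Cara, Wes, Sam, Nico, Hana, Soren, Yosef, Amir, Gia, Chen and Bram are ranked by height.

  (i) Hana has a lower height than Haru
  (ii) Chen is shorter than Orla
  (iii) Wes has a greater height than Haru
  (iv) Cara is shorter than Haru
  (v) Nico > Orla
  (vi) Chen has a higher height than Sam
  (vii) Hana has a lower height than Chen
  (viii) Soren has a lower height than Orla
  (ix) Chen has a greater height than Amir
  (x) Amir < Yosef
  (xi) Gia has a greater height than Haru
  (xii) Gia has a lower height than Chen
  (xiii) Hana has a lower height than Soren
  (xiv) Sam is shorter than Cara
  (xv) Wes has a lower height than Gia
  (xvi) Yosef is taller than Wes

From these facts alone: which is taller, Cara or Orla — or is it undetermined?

Cara < Haru and Haru < Wes give Cara < Wes.
Then Wes < Gia extends the chain to Gia.
With Gia < Chen: Cara < Haru < Wes < Gia < Chen.
Then Chen < Orla extends the chain to Orla.
So Orla is taller.

Orla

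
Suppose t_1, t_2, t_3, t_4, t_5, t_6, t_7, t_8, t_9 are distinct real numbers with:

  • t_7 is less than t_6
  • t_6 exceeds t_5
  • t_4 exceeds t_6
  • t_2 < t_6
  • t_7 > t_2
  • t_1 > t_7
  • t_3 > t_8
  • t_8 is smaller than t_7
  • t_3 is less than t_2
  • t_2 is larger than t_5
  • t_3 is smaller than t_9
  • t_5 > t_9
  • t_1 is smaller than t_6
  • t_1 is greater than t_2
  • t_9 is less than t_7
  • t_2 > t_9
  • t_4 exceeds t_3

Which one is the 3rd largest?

t_1

Piecing the relations together gives one ordering: t_8 < t_3 < t_9 < t_5 < t_2 < t_7 < t_1 < t_6 < t_4.
The 3rd largest is t_1.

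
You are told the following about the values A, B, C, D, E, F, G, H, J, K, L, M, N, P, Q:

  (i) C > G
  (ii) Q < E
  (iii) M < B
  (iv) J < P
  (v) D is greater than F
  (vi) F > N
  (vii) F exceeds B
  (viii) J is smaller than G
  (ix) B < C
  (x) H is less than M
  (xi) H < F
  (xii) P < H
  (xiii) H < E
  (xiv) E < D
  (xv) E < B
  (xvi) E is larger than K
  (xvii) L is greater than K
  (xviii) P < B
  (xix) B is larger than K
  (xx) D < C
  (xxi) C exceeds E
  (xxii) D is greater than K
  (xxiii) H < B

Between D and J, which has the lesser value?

J

The relevant relations are J < P; P < H; H < E; E < B; B < F; F < D.
Chaining these gives J < P < H < E < B < F < D.
So J < D; J is the smaller of the two.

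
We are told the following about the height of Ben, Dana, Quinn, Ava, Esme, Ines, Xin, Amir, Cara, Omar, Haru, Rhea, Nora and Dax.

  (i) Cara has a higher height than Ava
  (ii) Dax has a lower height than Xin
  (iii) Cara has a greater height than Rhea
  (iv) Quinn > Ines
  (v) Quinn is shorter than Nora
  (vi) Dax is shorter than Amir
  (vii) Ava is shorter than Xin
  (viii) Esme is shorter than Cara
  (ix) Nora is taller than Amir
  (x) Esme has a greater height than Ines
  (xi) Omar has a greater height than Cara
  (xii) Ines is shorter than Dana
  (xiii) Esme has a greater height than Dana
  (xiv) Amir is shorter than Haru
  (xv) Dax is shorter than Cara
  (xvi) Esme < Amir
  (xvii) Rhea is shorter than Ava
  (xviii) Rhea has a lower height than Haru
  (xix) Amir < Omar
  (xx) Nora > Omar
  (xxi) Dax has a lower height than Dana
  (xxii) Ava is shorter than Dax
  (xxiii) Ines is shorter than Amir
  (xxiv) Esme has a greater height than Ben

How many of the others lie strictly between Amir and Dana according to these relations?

The relations place Dana below Amir. An element lies strictly between them when it is forced above Dana and also forced below Amir.
Above Dana: {Esme, Cara, Omar, Haru, Nora}. Below Amir: {Rhea, Ava, Dax, Ines, Ben, Esme}.
Intersection: {Esme} — 1.

1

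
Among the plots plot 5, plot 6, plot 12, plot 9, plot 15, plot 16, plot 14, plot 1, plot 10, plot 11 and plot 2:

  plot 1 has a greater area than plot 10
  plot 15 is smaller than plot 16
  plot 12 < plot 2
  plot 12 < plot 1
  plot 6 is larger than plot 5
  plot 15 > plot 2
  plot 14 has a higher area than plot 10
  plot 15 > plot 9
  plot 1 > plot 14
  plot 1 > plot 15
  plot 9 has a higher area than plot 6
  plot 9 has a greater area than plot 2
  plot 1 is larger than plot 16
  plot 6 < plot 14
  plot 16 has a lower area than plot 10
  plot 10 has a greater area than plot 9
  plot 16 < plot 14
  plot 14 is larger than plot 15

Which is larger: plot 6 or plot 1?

plot 1

Following the relations from plot 6: plot 6 < plot 9 < plot 15 < plot 16 < plot 10 < plot 14 < plot 1.
So plot 6 < plot 1; plot 1 is the larger of the two.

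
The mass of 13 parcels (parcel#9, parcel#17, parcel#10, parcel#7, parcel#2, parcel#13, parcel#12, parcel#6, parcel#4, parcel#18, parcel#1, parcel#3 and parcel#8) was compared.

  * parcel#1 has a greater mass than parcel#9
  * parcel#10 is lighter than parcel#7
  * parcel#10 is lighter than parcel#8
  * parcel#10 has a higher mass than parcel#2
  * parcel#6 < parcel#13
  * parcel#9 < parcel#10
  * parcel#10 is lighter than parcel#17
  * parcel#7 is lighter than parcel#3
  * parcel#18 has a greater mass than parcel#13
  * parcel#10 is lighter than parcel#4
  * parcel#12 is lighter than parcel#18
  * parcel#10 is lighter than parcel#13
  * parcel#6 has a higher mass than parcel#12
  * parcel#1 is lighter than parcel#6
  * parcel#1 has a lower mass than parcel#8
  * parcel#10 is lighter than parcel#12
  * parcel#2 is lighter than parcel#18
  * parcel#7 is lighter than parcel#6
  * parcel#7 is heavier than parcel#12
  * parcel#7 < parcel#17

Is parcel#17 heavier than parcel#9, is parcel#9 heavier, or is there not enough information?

parcel#17

Link the given pairs in sequence: parcel#9 < parcel#10; parcel#10 < parcel#12; parcel#12 < parcel#7; parcel#7 < parcel#17.
Chaining these gives parcel#9 < parcel#10 < parcel#12 < parcel#7 < parcel#17.
So parcel#17 is heavier.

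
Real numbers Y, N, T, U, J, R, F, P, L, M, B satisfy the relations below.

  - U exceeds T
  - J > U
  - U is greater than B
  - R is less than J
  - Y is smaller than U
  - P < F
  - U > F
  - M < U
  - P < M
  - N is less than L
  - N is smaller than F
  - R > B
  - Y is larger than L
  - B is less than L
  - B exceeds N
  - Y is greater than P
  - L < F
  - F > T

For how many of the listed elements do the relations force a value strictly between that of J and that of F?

The relations place F below J. An element lies strictly between them when it is forced above F and also forced below J.
Above F: {U}. Below J: {N, B, R, P, T, L, Y, M, U}.
Intersection: {U} — 1.

1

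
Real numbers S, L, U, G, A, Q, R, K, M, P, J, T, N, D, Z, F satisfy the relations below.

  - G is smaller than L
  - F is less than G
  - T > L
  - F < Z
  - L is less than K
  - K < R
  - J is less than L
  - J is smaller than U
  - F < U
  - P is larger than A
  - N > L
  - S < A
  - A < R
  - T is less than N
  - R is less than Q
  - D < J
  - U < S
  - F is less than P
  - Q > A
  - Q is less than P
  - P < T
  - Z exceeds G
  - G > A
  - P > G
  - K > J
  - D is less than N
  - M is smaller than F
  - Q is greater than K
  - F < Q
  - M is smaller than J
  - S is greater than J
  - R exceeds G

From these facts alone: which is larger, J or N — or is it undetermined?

Link the given pairs in sequence: J < U; U < S; S < A; A < G; G < L; L < K; K < R; R < Q; Q < P; P < T; T < N.
Chaining these gives J < U < S < A < G < L < K < R < Q < P < T < N.
So N is larger.

N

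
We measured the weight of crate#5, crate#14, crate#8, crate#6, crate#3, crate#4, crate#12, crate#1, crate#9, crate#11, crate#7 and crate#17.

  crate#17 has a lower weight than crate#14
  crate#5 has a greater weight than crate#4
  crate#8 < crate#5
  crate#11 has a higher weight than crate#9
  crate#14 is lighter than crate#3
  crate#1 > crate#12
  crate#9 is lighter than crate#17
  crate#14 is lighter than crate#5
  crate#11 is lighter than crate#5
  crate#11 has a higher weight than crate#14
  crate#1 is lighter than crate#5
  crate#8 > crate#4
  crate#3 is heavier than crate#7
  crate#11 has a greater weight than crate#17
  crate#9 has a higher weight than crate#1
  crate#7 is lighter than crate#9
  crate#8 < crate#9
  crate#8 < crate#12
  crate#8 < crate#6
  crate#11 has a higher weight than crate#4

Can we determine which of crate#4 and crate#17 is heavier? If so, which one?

crate#17

Link the given pairs in sequence: crate#4 < crate#8; crate#8 < crate#12; crate#12 < crate#1; crate#1 < crate#9; crate#9 < crate#17.
Together: crate#4 < crate#8 < crate#12 < crate#1 < crate#9 < crate#17.
So crate#17 is heavier.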